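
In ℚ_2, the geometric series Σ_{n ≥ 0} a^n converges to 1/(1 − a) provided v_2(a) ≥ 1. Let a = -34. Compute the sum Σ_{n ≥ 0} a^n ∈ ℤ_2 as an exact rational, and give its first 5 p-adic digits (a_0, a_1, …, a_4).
Σ a^n = 1/(1 − a) = 1/35;  first 5 digits = (1, 1, 0, 1, 0)

v_2(a) = 1 ≥ 1, so the series converges in ℤ_2 to 1/(1 − a) = 1/(1 − (-34)) = 1/35. Expand this rational in ℤ_2: compute digits iteratively via d_i = x_i mod 2, x_{i+1} = (x_i − d_i)/2. The first 5 digits are (1, 1, 0, 1, 0).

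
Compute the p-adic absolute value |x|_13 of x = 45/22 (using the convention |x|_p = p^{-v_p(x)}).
|45/22|_13 = 1

Step 1 — compute v_13(x) by factoring powers of 13 out of the numerator and denominator: v_13(45/22) = 0. Step 2 — apply |x|_p = p^{-v_p(x)} = 13^{0} = 1.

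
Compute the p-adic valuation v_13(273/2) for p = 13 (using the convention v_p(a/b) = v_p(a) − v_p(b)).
v_13(273/2) = 1

Factor powers of 13 from the numerator and denominator of the reduced fraction: 273 = 13^1 · 21 and 2 = 13^0 · 2. Apply v_p(a/b) = v_p(a) − v_p(b): v_13(273/2) = 1 − 0 = 1.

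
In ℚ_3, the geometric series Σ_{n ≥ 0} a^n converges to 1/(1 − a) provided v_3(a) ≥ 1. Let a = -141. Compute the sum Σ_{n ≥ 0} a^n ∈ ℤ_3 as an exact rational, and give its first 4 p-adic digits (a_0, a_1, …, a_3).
Σ a^n = 1/(1 − a) = 1/142;  first 4 digits = (1, 1, 0, 0)

v_3(a) = 1 ≥ 1, so the series converges in ℤ_3 to 1/(1 − a) = 1/(1 − (-141)) = 1/142. Expand this rational in ℤ_3: compute digits iteratively via d_i = x_i mod 3, x_{i+1} = (x_i − d_i)/3. The first 4 digits are (1, 1, 0, 0).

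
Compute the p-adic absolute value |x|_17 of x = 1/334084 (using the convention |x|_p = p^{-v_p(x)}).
|1/334084|_17 = 83521

Step 1 — compute v_17(x) by factoring powers of 17 out of the numerator and denominator: v_17(1/334084) = -4. Step 2 — apply |x|_p = p^{-v_p(x)} = 17^{4} = 83521.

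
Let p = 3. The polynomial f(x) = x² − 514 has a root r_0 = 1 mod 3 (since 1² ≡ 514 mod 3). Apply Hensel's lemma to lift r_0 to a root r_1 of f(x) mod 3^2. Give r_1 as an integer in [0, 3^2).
r_1 = 1 (mod 9)

Hensel's recurrence: r_{i+1} = r_i − f(r_i)·(f′(r_i))^{-1} mod 3^{i+2}, with f′(x) = 2x. Iterate:
  r_0 = 1 (mod 3)
  r_1 = 1 (mod 9)
Final: r_1 = 1, and one checks f(r_1) ≡ 0 mod 3^2.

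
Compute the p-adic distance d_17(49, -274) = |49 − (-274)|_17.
d_17(49, -274) = 1/17

Step 1 — x − y = 49 − (-274) = 323. Step 2 — v_17(323) = 1 (factor: 323 = (17^1 · 19); the sign does not affect v_p). Step 3 — |x − y|_17 = 17^{-1} = 1/17.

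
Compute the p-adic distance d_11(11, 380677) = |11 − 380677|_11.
d_11(11, 380677) = 1/14641

Step 1 — x − y = 11 − 380677 = -380666. Step 2 — v_11(-380666) = 4 (factor: -380666 = −(11^4 · 26); the sign does not affect v_p). Step 3 — |x − y|_11 = 11^{-4} = 1/14641.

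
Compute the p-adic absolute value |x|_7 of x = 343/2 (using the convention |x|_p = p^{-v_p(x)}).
|343/2|_7 = 1/343

Step 1 — compute v_7(x) by factoring powers of 7 out of the numerator and denominator: v_7(343/2) = 3. Step 2 — apply |x|_p = p^{-v_p(x)} = 7^{-3} = 1/343.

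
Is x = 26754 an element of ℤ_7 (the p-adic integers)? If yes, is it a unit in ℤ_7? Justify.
x ∈ ℤ_7 but not a unit; v_7(x) = 3 > 0

ℤ_7 = {x ∈ ℚ_7 : v_7(x) ≥ 0} and ℤ_7^× = {x ∈ ℤ_7 : v_7(x) = 0}. Here v_7(26754) = v_7(num) − v_7(den) = 3; compare against these criteria.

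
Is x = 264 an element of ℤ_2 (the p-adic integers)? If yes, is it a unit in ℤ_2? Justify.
x ∈ ℤ_2 but not a unit; v_2(x) = 3 > 0

ℤ_2 = {x ∈ ℚ_2 : v_2(x) ≥ 0} and ℤ_2^× = {x ∈ ℤ_2 : v_2(x) = 0}. Here v_2(264) = v_2(num) − v_2(den) = 3; compare against these criteria.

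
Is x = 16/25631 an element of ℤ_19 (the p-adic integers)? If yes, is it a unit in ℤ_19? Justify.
x ∉ ℤ_19 (v_19(x) = -2 < 0)

ℤ_19 = {x ∈ ℚ_19 : v_19(x) ≥ 0} and ℤ_19^× = {x ∈ ℤ_19 : v_19(x) = 0}. Here v_19(16/25631) = v_19(num) − v_19(den) = -2; compare against these criteria.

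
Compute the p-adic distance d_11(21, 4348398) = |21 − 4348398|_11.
d_11(21, 4348398) = 1/161051

Step 1 — x − y = 21 − 4348398 = -4348377. Step 2 — v_11(-4348377) = 5 (factor: -4348377 = −(11^5 · 27); the sign does not affect v_p). Step 3 — |x − y|_11 = 11^{-5} = 1/161051.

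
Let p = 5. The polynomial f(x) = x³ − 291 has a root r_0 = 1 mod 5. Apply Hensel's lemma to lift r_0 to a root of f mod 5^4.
r_3 = 406 (mod 625)

Hensel: r_{i+1} = r_i − f(r_i)/f′(r_i) mod 5^{i+2}, where f′(x) = 3x². Iterate:
  r_0 = 1 (mod 5)
  r_1 = 6 (mod 25)
  r_2 = 31 (mod 125)
  r_3 = 406 (mod 625)
Final: r = 406 with f(r) ≡ 0 mod 5^4.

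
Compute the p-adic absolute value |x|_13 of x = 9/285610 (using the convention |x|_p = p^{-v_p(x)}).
|9/285610|_13 = 28561

Step 1 — compute v_13(x) by factoring powers of 13 out of the numerator and denominator: v_13(9/285610) = -4. Step 2 — apply |x|_p = p^{-v_p(x)} = 13^{4} = 28561.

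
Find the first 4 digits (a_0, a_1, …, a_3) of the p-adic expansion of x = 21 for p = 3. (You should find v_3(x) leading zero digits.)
(a_0, …, a_3) = (0, 1, 2, 0)

v_3(21) = 1, so a_0 = ... = a_0 = 0. Factor out: x = 3^1 · u with u = 7 a unit in ℤ_3. Expand u iteratively via a_{v+i} = u_i mod 3, u_{i+1} = (u_i − a_{v+i})/3:
  u_0 = 7;  a_1 = 1;  u_1 = (u_0 − 1)/3 = 2
  u_1 = 2;  a_2 = 2;  u_2 = (u_1 − 2)/3 = 0
  u_2 = 0;  a_3 = 0;  u_3 = (u_2 − 0)/3 = 0
Digits: (0, 1, 2, 0).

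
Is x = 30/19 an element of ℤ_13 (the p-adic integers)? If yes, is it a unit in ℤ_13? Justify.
x ∈ ℤ_13^× (unit); v_13(x) = 0

ℤ_13 = {x ∈ ℚ_13 : v_13(x) ≥ 0} and ℤ_13^× = {x ∈ ℤ_13 : v_13(x) = 0}. Here v_13(30/19) = v_13(num) − v_13(den) = 0; compare against these criteria.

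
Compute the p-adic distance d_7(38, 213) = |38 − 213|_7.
d_7(38, 213) = 1/7

Step 1 — x − y = 38 − 213 = -175. Step 2 — v_7(-175) = 1 (factor: -175 = −(7^1 · 25); the sign does not affect v_p). Step 3 — |x − y|_7 = 7^{-1} = 1/7.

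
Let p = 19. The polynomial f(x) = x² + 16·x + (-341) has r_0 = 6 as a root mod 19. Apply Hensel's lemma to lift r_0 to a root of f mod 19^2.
r_1 = 310 (mod 361)

Hensel: r_{i+1} = r_i − f(r_i)·(f′(r_i))^{-1} mod 19^{i+2}, f′(x) = 2x + 16. Iterate:
  r_0 = 6 (mod 19)
  r_1 = 310 (mod 361)
Final: r = 310 satisfies f(r) ≡ 0 mod 19^2.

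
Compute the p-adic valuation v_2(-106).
v_2(-106) = 1

v_2(n) is the largest exponent k such that 2^k divides n. Factor out: -106 = -2^1 · 53. (Sign doesn't affect v_p.) So v_2(-106) = 1.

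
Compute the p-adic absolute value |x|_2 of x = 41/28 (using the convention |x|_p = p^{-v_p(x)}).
|41/28|_2 = 4

Step 1 — compute v_2(x) by factoring powers of 2 out of the numerator and denominator: v_2(41/28) = -2. Step 2 — apply |x|_p = p^{-v_p(x)} = 2^{2} = 4.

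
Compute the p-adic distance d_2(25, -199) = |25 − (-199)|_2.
d_2(25, -199) = 1/32

Step 1 — x − y = 25 − (-199) = 224. Step 2 — v_2(224) = 5 (factor: 224 = (2^5 · 7); the sign does not affect v_p). Step 3 — |x − y|_2 = 2^{-5} = 1/32.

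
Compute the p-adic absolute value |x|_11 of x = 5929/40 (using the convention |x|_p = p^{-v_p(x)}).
|5929/40|_11 = 1/121

Step 1 — compute v_11(x) by factoring powers of 11 out of the numerator and denominator: v_11(5929/40) = 2. Step 2 — apply |x|_p = p^{-v_p(x)} = 11^{-2} = 1/121.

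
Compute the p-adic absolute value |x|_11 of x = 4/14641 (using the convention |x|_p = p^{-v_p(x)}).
|4/14641|_11 = 14641

Step 1 — compute v_11(x) by factoring powers of 11 out of the numerator and denominator: v_11(4/14641) = -4. Step 2 — apply |x|_p = p^{-v_p(x)} = 11^{4} = 14641.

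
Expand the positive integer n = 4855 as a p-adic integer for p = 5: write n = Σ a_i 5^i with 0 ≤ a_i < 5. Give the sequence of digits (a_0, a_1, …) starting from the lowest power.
(a_0, a_1, …) = (0, 1, 4, 3, 2, 1)

Repeated division by 5 gives the digits low-to-high: 4855 = 1·5^1 + 4·5^2 + 3·5^3 + 2·5^4 + 1·5^5. Digit sequence: (0, 1, 4, 3, 2, 1).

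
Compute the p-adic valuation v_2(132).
v_2(132) = 2

v_2(n) is the largest exponent k such that 2^k divides n. Factor out: 132 = 2^2 · 33. (Sign doesn't affect v_p.) So v_2(132) = 2.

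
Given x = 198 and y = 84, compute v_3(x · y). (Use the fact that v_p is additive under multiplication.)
v_3(16632) = 3

v_p(x) = 2 (factor: 198 = 3^2 · 22); v_p(y) = 1 (factor: 84 = 3^1 · 28). Additivity: v_p(xy) = v_p(x) + v_p(y) = 2 + 1 = 3. (Direct check: xy = 16632 = 3^3 · (616).)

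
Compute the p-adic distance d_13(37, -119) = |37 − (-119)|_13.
d_13(37, -119) = 1/13

Step 1 — x − y = 37 − (-119) = 156. Step 2 — v_13(156) = 1 (factor: 156 = (13^1 · 12); the sign does not affect v_p). Step 3 — |x − y|_13 = 13^{-1} = 1/13.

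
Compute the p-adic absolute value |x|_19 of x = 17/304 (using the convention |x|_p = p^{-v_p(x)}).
|17/304|_19 = 19

Step 1 — compute v_19(x) by factoring powers of 19 out of the numerator and denominator: v_19(17/304) = -1. Step 2 — apply |x|_p = p^{-v_p(x)} = 19^{1} = 19.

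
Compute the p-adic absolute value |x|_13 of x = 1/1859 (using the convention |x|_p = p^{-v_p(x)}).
|1/1859|_13 = 169

Step 1 — compute v_13(x) by factoring powers of 13 out of the numerator and denominator: v_13(1/1859) = -2. Step 2 — apply |x|_p = p^{-v_p(x)} = 13^{2} = 169.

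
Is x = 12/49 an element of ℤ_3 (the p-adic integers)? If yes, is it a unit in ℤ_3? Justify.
x ∈ ℤ_3 but not a unit; v_3(x) = 1 > 0

ℤ_3 = {x ∈ ℚ_3 : v_3(x) ≥ 0} and ℤ_3^× = {x ∈ ℤ_3 : v_3(x) = 0}. Here v_3(12/49) = v_3(num) − v_3(den) = 1; compare against these criteria.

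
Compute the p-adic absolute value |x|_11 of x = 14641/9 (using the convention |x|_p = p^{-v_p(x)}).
|14641/9|_11 = 1/14641

Step 1 — compute v_11(x) by factoring powers of 11 out of the numerator and denominator: v_11(14641/9) = 4. Step 2 — apply |x|_p = p^{-v_p(x)} = 11^{-4} = 1/14641.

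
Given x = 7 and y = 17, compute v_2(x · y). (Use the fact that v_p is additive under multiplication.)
v_2(119) = 0

v_p(x) = 0 (factor: 7 = 2^0 · 7); v_p(y) = 0 (factor: 17 = 2^0 · 17). Additivity: v_p(xy) = v_p(x) + v_p(y) = 0 + 0 = 0. (Direct check: xy = 119 = 2^0 · (119).)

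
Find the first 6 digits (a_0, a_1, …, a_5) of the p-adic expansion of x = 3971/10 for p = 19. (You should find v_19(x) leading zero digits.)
(a_0, …, a_5) = (0, 0, 3, 17, 1, 17)

v_19(3971/10) = 2, so a_0 = ... = a_1 = 0. Factor out: x = 19^2 · u with u = 11/10 a unit in ℤ_19. Expand u iteratively via a_{v+i} = u_i mod 19, u_{i+1} = (u_i − a_{v+i})/19:
  u_0 = 11/10;  a_2 = 3;  u_1 = (u_0 − 3)/19 = -1/10
  u_1 = -1/10;  a_3 = 17;  u_2 = (u_1 − 17)/19 = -9/10
  u_2 = -9/10;  a_4 = 1;  u_3 = (u_2 − 1)/19 = -1/10
  u_3 = -1/10;  a_5 = 17;  u_4 = (u_3 − 17)/19 = -9/10
Digits: (0, 0, 3, 17, 1, 17).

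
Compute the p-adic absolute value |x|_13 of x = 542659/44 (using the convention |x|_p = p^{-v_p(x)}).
|542659/44|_13 = 1/28561

Step 1 — compute v_13(x) by factoring powers of 13 out of the numerator and denominator: v_13(542659/44) = 4. Step 2 — apply |x|_p = p^{-v_p(x)} = 13^{-4} = 1/28561.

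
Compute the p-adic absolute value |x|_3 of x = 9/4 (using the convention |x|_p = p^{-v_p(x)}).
|9/4|_3 = 1/9

Step 1 — compute v_3(x) by factoring powers of 3 out of the numerator and denominator: v_3(9/4) = 2. Step 2 — apply |x|_p = p^{-v_p(x)} = 3^{-2} = 1/9.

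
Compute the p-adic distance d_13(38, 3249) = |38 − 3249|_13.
d_13(38, 3249) = 1/169

Step 1 — x − y = 38 − 3249 = -3211. Step 2 — v_13(-3211) = 2 (factor: -3211 = −(13^2 · 19); the sign does not affect v_p). Step 3 — |x − y|_13 = 13^{-2} = 1/169.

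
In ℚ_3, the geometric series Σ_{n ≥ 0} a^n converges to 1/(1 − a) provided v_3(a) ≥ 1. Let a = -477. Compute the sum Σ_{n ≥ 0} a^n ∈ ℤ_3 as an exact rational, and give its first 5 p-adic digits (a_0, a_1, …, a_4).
Σ a^n = 1/(1 − a) = 1/478;  first 5 digits = (1, 0, 1, 0, 1)

v_3(a) = 2 ≥ 1, so the series converges in ℤ_3 to 1/(1 − a) = 1/(1 − (-477)) = 1/478. Expand this rational in ℤ_3: compute digits iteratively via d_i = x_i mod 3, x_{i+1} = (x_i − d_i)/3. The first 5 digits are (1, 0, 1, 0, 1).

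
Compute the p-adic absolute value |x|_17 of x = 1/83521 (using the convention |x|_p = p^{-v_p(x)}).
|1/83521|_17 = 83521

Step 1 — compute v_17(x) by factoring powers of 17 out of the numerator and denominator: v_17(1/83521) = -4. Step 2 — apply |x|_p = p^{-v_p(x)} = 17^{4} = 83521.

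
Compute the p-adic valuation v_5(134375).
v_5(134375) = 5

v_5(n) is the largest exponent k such that 5^k divides n. Factor out: 134375 = 5^5 · 43. (Sign doesn't affect v_p.) So v_5(134375) = 5.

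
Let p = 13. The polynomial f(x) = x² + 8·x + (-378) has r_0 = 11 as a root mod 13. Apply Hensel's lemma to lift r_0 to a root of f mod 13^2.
r_1 = 11 (mod 169)

Hensel: r_{i+1} = r_i − f(r_i)·(f′(r_i))^{-1} mod 13^{i+2}, f′(x) = 2x + 8. Iterate:
  r_0 = 11 (mod 13)
  r_1 = 11 (mod 169)
Final: r = 11 satisfies f(r) ≡ 0 mod 13^2.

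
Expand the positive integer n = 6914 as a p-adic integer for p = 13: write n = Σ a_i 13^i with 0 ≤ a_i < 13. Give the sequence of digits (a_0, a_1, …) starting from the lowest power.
(a_0, a_1, …) = (11, 11, 1, 3)

Repeated division by 13 gives the digits low-to-high: 6914 = 11 + 11·13^1 + 1·13^2 + 3·13^3. Digit sequence: (11, 11, 1, 3).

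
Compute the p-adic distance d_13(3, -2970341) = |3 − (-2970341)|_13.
d_13(3, -2970341) = 1/371293

Step 1 — x − y = 3 − (-2970341) = 2970344. Step 2 — v_13(2970344) = 5 (factor: 2970344 = (13^5 · 8); the sign does not affect v_p). Step 3 — |x − y|_13 = 13^{-5} = 1/371293.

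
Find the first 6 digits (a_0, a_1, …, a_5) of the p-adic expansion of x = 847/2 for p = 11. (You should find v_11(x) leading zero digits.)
(a_0, …, a_5) = (0, 0, 9, 5, 5, 5)

v_11(847/2) = 2, so a_0 = ... = a_1 = 0. Factor out: x = 11^2 · u with u = 7/2 a unit in ℤ_11. Expand u iteratively via a_{v+i} = u_i mod 11, u_{i+1} = (u_i − a_{v+i})/11:
  u_0 = 7/2;  a_2 = 9;  u_1 = (u_0 − 9)/11 = -1/2
  u_1 = -1/2;  a_3 = 5;  u_2 = (u_1 − 5)/11 = -1/2
  u_2 = -1/2;  a_4 = 5;  u_3 = (u_2 − 5)/11 = -1/2
  u_3 = -1/2;  a_5 = 5;  u_4 = (u_3 − 5)/11 = -1/2
Digits: (0, 0, 9, 5, 5, 5).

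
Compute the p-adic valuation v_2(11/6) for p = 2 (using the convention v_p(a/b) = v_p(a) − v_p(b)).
v_2(11/6) = -1

Factor powers of 2 from the numerator and denominator of the reduced fraction: 11 = 2^0 · 11 and 6 = 2^1 · 3. Apply v_p(a/b) = v_p(a) − v_p(b): v_2(11/6) = 0 − 1 = -1.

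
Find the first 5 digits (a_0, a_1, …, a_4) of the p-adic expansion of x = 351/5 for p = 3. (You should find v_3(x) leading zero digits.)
(a_0, …, a_4) = (0, 0, 0, 2, 2)

v_3(351/5) = 3, so a_0 = ... = a_2 = 0. Factor out: x = 3^3 · u with u = 13/5 a unit in ℤ_3. Expand u iteratively via a_{v+i} = u_i mod 3, u_{i+1} = (u_i − a_{v+i})/3:
  u_0 = 13/5;  a_3 = 2;  u_1 = (u_0 − 2)/3 = 1/5
  u_1 = 1/5;  a_4 = 2;  u_2 = (u_1 − 2)/3 = -3/5
Digits: (0, 0, 0, 2, 2).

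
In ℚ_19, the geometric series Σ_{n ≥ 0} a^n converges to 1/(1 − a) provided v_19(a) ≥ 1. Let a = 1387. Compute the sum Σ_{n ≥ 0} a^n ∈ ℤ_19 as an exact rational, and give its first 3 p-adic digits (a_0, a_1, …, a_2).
Σ a^n = 1/(1 − a) = -1/1386;  first 3 digits = (1, 16, 12)

v_19(a) = 1 ≥ 1, so the series converges in ℤ_19 to 1/(1 − a) = 1/(1 − 1387) = -1/1386. Expand this rational in ℤ_19: compute digits iteratively via d_i = x_i mod 19, x_{i+1} = (x_i − d_i)/19. The first 3 digits are (1, 16, 12).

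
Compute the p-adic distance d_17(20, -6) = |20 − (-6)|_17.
d_17(20, -6) = 1

Step 1 — x − y = 20 − (-6) = 26. Step 2 — v_17(26) = 0 (factor: 26 = (17^0 · 26); the sign does not affect v_p). Step 3 — |x − y|_17 = 17^{0} = 1.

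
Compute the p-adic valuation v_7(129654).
v_7(129654) = 4

v_7(n) is the largest exponent k such that 7^k divides n. Factor out: 129654 = 7^4 · 54. (Sign doesn't affect v_p.) So v_7(129654) = 4.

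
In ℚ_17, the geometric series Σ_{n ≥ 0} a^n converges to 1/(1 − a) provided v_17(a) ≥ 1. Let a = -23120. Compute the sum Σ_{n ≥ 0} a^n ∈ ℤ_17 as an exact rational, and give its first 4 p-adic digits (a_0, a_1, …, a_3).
Σ a^n = 1/(1 − a) = 1/23121;  first 4 digits = (1, 0, 5, 12)

v_17(a) = 2 ≥ 1, so the series converges in ℤ_17 to 1/(1 − a) = 1/(1 − (-23120)) = 1/23121. Expand this rational in ℤ_17: compute digits iteratively via d_i = x_i mod 17, x_{i+1} = (x_i − d_i)/17. The first 4 digits are (1, 0, 5, 12).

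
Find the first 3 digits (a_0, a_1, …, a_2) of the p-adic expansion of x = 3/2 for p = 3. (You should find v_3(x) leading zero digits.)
(a_0, …, a_2) = (0, 2, 1)

v_3(3/2) = 1, so a_0 = ... = a_0 = 0. Factor out: x = 3^1 · u with u = 1/2 a unit in ℤ_3. Expand u iteratively via a_{v+i} = u_i mod 3, u_{i+1} = (u_i − a_{v+i})/3:
  u_0 = 1/2;  a_1 = 2;  u_1 = (u_0 − 2)/3 = -1/2
  u_1 = -1/2;  a_2 = 1;  u_2 = (u_1 − 1)/3 = -1/2
Digits: (0, 2, 1).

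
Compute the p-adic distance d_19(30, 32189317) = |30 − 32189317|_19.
d_19(30, 32189317) = 1/2476099

Step 1 — x − y = 30 − 32189317 = -32189287. Step 2 — v_19(-32189287) = 5 (factor: -32189287 = −(19^5 · 13); the sign does not affect v_p). Step 3 — |x − y|_19 = 19^{-5} = 1/2476099.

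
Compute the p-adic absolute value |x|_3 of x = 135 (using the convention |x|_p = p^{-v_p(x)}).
|135|_3 = 1/27

Step 1 — compute v_3(x) by factoring powers of 3 out of the numerator and denominator: v_3(135) = 3. Step 2 — apply |x|_p = p^{-v_p(x)} = 3^{-3} = 1/27.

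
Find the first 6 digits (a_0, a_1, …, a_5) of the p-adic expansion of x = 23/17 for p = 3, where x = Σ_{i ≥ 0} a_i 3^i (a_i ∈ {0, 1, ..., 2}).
(a_0, …, a_5) = (1, 1, 2, 1, 1, 0)

v_3(23/17) = 0 (numerator and denominator both coprime to 3), so x ∈ ℤ_3^×. Compute digits iteratively via a_i = x_i mod 3, x_{i+1} = (x_i − a_i)/3, with x_0 = x:
  x_0 = 23/17;  a_0 = 1;  x_1 = (x_0 − 1)/3 = 2/17
  x_1 = 2/17;  a_1 = 1;  x_2 = (x_1 − 1)/3 = -5/17
  x_2 = -5/17;  a_2 = 2;  x_3 = (x_2 − 2)/3 = -13/17
  x_3 = -13/17;  a_3 = 1;  x_4 = (x_3 − 1)/3 = -10/17
  x_4 = -10/17;  a_4 = 1;  x_5 = (x_4 − 1)/3 = -9/17
  x_5 = -9/17;  a_5 = 0;  x_6 = (x_5 − 0)/3 = -3/17
Digits: (1, 1, 2, 1, 1, 0).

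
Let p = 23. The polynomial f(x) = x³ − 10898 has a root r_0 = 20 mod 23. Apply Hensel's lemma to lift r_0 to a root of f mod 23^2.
r_1 = 480 (mod 529)

Hensel: r_{i+1} = r_i − f(r_i)/f′(r_i) mod 23^{i+2}, where f′(x) = 3x². Iterate:
  r_0 = 20 (mod 23)
  r_1 = 480 (mod 529)
Final: r = 480 with f(r) ≡ 0 mod 23^2.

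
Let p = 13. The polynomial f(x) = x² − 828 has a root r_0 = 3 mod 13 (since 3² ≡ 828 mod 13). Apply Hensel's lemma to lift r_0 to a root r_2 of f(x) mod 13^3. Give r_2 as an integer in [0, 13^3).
r_2 = 55 (mod 2197)

Hensel's recurrence: r_{i+1} = r_i − f(r_i)·(f′(r_i))^{-1} mod 13^{i+2}, with f′(x) = 2x. Iterate:
  r_0 = 3 (mod 13)
  r_1 = 55 (mod 169)
  r_2 = 55 (mod 2197)
Final: r_2 = 55, and one checks f(r_2) ≡ 0 mod 13^3.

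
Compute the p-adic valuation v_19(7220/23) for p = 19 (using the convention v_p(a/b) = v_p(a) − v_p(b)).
v_19(7220/23) = 2

Factor powers of 19 from the numerator and denominator of the reduced fraction: 7220 = 19^2 · 20 and 23 = 19^0 · 23. Apply v_p(a/b) = v_p(a) − v_p(b): v_19(7220/23) = 2 − 0 = 2.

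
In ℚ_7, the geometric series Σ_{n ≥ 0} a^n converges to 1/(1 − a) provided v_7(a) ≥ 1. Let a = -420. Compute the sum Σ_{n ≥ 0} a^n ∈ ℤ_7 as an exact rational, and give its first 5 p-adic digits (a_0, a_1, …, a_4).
Σ a^n = 1/(1 − a) = 1/421;  first 5 digits = (1, 3, 0, 1, 6)

v_7(a) = 1 ≥ 1, so the series converges in ℤ_7 to 1/(1 − a) = 1/(1 − (-420)) = 1/421. Expand this rational in ℤ_7: compute digits iteratively via d_i = x_i mod 7, x_{i+1} = (x_i − d_i)/7. The first 5 digits are (1, 3, 0, 1, 6).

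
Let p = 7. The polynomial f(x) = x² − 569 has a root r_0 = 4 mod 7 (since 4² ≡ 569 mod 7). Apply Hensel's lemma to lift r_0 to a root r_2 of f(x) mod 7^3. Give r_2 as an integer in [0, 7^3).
r_2 = 263 (mod 343)

Hensel's recurrence: r_{i+1} = r_i − f(r_i)·(f′(r_i))^{-1} mod 7^{i+2}, with f′(x) = 2x. Iterate:
  r_0 = 4 (mod 7)
  r_1 = 18 (mod 49)
  r_2 = 263 (mod 343)
Final: r_2 = 263, and one checks f(r_2) ≡ 0 mod 7^3.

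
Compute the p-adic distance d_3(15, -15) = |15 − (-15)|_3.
d_3(15, -15) = 1/3

Step 1 — x − y = 15 − (-15) = 30. Step 2 — v_3(30) = 1 (factor: 30 = (3^1 · 10); the sign does not affect v_p). Step 3 — |x − y|_3 = 3^{-1} = 1/3.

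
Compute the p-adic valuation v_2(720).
v_2(720) = 4

v_2(n) is the largest exponent k such that 2^k divides n. Factor out: 720 = 2^4 · 45. (Sign doesn't affect v_p.) So v_2(720) = 4.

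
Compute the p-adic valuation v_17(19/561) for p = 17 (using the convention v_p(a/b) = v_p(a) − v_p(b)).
v_17(19/561) = -1

Factor powers of 17 from the numerator and denominator of the reduced fraction: 19 = 17^0 · 19 and 561 = 17^1 · 33. Apply v_p(a/b) = v_p(a) − v_p(b): v_17(19/561) = 0 − 1 = -1.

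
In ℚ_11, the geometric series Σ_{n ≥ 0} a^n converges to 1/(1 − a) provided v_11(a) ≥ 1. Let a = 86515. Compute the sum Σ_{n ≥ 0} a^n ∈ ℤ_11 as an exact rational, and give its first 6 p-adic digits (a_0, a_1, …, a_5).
Σ a^n = 1/(1 − a) = -1/86514;  first 6 digits = (1, 0, 0, 10, 5, 0)

v_11(a) = 3 ≥ 1, so the series converges in ℤ_11 to 1/(1 − a) = 1/(1 − 86515) = -1/86514. Expand this rational in ℤ_11: compute digits iteratively via d_i = x_i mod 11, x_{i+1} = (x_i − d_i)/11. The first 6 digits are (1, 0, 0, 10, 5, 0).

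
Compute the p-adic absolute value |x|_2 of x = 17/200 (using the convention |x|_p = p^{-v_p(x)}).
|17/200|_2 = 8

Step 1 — compute v_2(x) by factoring powers of 2 out of the numerator and denominator: v_2(17/200) = -3. Step 2 — apply |x|_p = p^{-v_p(x)} = 2^{3} = 8.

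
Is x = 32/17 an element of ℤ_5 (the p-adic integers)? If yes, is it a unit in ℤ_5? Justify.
x ∈ ℤ_5^× (unit); v_5(x) = 0

ℤ_5 = {x ∈ ℚ_5 : v_5(x) ≥ 0} and ℤ_5^× = {x ∈ ℤ_5 : v_5(x) = 0}. Here v_5(32/17) = v_5(num) − v_5(den) = 0; compare against these criteria.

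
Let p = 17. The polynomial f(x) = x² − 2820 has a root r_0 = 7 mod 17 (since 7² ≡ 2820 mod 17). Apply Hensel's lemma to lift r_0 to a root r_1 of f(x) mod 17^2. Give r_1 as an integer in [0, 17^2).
r_1 = 143 (mod 289)

Hensel's recurrence: r_{i+1} = r_i − f(r_i)·(f′(r_i))^{-1} mod 17^{i+2}, with f′(x) = 2x. Iterate:
  r_0 = 7 (mod 17)
  r_1 = 143 (mod 289)
Final: r_1 = 143, and one checks f(r_1) ≡ 0 mod 17^2.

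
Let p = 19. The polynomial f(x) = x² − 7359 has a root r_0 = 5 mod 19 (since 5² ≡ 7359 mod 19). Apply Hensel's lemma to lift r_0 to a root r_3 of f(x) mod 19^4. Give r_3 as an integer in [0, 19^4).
r_3 = 105284 (mod 130321)

Hensel's recurrence: r_{i+1} = r_i − f(r_i)·(f′(r_i))^{-1} mod 19^{i+2}, with f′(x) = 2x. Iterate:
  r_0 = 5 (mod 19)
  r_1 = 233 (mod 361)
  r_2 = 2399 (mod 6859)
  r_3 = 105284 (mod 130321)
Final: r_3 = 105284, and one checks f(r_3) ≡ 0 mod 19^4.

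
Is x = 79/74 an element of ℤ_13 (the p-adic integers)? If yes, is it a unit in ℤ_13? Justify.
x ∈ ℤ_13^× (unit); v_13(x) = 0

ℤ_13 = {x ∈ ℚ_13 : v_13(x) ≥ 0} and ℤ_13^× = {x ∈ ℤ_13 : v_13(x) = 0}. Here v_13(79/74) = v_13(num) − v_13(den) = 0; compare against these criteria.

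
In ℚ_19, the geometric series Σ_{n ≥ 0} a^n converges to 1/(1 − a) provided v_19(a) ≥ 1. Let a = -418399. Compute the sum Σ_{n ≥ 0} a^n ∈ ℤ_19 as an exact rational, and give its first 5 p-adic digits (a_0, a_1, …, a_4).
Σ a^n = 1/(1 − a) = 1/418400;  first 5 digits = (1, 0, 0, 15, 15)

v_19(a) = 3 ≥ 1, so the series converges in ℤ_19 to 1/(1 − a) = 1/(1 − (-418399)) = 1/418400. Expand this rational in ℤ_19: compute digits iteratively via d_i = x_i mod 19, x_{i+1} = (x_i − d_i)/19. The first 5 digits are (1, 0, 0, 15, 15).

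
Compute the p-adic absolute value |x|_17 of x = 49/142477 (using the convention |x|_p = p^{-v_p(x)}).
|49/142477|_17 = 4913

Step 1 — compute v_17(x) by factoring powers of 17 out of the numerator and denominator: v_17(49/142477) = -3. Step 2 — apply |x|_p = p^{-v_p(x)} = 17^{3} = 4913.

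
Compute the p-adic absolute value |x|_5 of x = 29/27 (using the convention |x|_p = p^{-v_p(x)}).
|29/27|_5 = 1

Step 1 — compute v_5(x) by factoring powers of 5 out of the numerator and denominator: v_5(29/27) = 0. Step 2 — apply |x|_p = p^{-v_p(x)} = 5^{0} = 1.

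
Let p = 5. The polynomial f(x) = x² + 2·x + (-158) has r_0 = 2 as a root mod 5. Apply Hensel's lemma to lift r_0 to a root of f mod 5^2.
r_1 = 2 (mod 25)

Hensel: r_{i+1} = r_i − f(r_i)·(f′(r_i))^{-1} mod 5^{i+2}, f′(x) = 2x + 2. Iterate:
  r_0 = 2 (mod 5)
  r_1 = 2 (mod 25)
Final: r = 2 satisfies f(r) ≡ 0 mod 5^2.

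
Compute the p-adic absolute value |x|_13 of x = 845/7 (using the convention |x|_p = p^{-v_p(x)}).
|845/7|_13 = 1/169

Step 1 — compute v_13(x) by factoring powers of 13 out of the numerator and denominator: v_13(845/7) = 2. Step 2 — apply |x|_p = p^{-v_p(x)} = 13^{-2} = 1/169.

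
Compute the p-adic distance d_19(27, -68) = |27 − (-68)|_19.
d_19(27, -68) = 1/19

Step 1 — x − y = 27 − (-68) = 95. Step 2 — v_19(95) = 1 (factor: 95 = (19^1 · 5); the sign does not affect v_p). Step 3 — |x − y|_19 = 19^{-1} = 1/19.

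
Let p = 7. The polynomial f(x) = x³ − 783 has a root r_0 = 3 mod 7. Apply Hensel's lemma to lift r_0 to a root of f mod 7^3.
r_2 = 227 (mod 343)

Hensel: r_{i+1} = r_i − f(r_i)/f′(r_i) mod 7^{i+2}, where f′(x) = 3x². Iterate:
  r_0 = 3 (mod 7)
  r_1 = 31 (mod 49)
  r_2 = 227 (mod 343)
Final: r = 227 with f(r) ≡ 0 mod 7^3.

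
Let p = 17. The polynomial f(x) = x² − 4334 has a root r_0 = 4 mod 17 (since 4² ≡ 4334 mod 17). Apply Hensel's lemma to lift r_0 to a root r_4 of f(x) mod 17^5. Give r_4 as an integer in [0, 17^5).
r_4 = 195691 (mod 1419857)

Hensel's recurrence: r_{i+1} = r_i − f(r_i)·(f′(r_i))^{-1} mod 17^{i+2}, with f′(x) = 2x. Iterate:
  r_0 = 4 (mod 17)
  r_1 = 38 (mod 289)
  r_2 = 4084 (mod 4913)
  r_3 = 28649 (mod 83521)
  r_4 = 195691 (mod 1419857)
Final: r_4 = 195691, and one checks f(r_4) ≡ 0 mod 17^5.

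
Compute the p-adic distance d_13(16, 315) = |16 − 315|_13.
d_13(16, 315) = 1/13

Step 1 — x − y = 16 − 315 = -299. Step 2 — v_13(-299) = 1 (factor: -299 = −(13^1 · 23); the sign does not affect v_p). Step 3 — |x − y|_13 = 13^{-1} = 1/13.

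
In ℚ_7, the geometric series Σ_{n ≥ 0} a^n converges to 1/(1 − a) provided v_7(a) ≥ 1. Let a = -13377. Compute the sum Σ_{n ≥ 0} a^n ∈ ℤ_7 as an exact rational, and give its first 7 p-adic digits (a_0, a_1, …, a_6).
Σ a^n = 1/(1 − a) = 1/13378;  first 7 digits = (1, 0, 0, 3, 1, 6, 1)

v_7(a) = 3 ≥ 1, so the series converges in ℤ_7 to 1/(1 − a) = 1/(1 − (-13377)) = 1/13378. Expand this rational in ℤ_7: compute digits iteratively via d_i = x_i mod 7, x_{i+1} = (x_i − d_i)/7. The first 7 digits are (1, 0, 0, 3, 1, 6, 1).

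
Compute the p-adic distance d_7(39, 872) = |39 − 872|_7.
d_7(39, 872) = 1/49

Step 1 — x − y = 39 − 872 = -833. Step 2 — v_7(-833) = 2 (factor: -833 = −(7^2 · 17); the sign does not affect v_p). Step 3 — |x − y|_7 = 7^{-2} = 1/49.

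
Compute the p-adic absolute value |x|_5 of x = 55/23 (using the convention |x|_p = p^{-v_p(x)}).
|55/23|_5 = 1/5

Step 1 — compute v_5(x) by factoring powers of 5 out of the numerator and denominator: v_5(55/23) = 1. Step 2 — apply |x|_p = p^{-v_p(x)} = 5^{-1} = 1/5.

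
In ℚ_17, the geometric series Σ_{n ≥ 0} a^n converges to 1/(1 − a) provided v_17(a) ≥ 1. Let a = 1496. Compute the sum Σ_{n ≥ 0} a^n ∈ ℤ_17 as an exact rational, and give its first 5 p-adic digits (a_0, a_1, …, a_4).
Σ a^n = 1/(1 − a) = -1/1495;  first 5 digits = (1, 3, 14, 6, 6)

v_17(a) = 1 ≥ 1, so the series converges in ℤ_17 to 1/(1 − a) = 1/(1 − 1496) = -1/1495. Expand this rational in ℤ_17: compute digits iteratively via d_i = x_i mod 17, x_{i+1} = (x_i − d_i)/17. The first 5 digits are (1, 3, 14, 6, 6).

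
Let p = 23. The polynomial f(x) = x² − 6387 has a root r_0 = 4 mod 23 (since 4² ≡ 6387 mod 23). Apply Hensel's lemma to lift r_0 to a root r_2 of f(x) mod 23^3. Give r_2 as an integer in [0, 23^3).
r_2 = 3247 (mod 12167)

Hensel's recurrence: r_{i+1} = r_i − f(r_i)·(f′(r_i))^{-1} mod 23^{i+2}, with f′(x) = 2x. Iterate:
  r_0 = 4 (mod 23)
  r_1 = 73 (mod 529)
  r_2 = 3247 (mod 12167)
Final: r_2 = 3247, and one checks f(r_2) ≡ 0 mod 23^3.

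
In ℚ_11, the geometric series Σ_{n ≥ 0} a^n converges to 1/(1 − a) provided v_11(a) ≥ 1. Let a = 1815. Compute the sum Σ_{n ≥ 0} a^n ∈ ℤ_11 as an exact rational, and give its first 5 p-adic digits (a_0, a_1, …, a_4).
Σ a^n = 1/(1 − a) = -1/1814;  first 5 digits = (1, 0, 4, 1, 5)

v_11(a) = 2 ≥ 1, so the series converges in ℤ_11 to 1/(1 − a) = 1/(1 − 1815) = -1/1814. Expand this rational in ℤ_11: compute digits iteratively via d_i = x_i mod 11, x_{i+1} = (x_i − d_i)/11. The first 5 digits are (1, 0, 4, 1, 5).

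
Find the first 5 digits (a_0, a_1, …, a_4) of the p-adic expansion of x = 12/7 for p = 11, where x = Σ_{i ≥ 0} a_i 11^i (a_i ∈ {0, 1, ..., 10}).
(a_0, …, a_4) = (8, 1, 3, 6, 1)

v_11(12/7) = 0 (numerator and denominator both coprime to 11), so x ∈ ℤ_11^×. Compute digits iteratively via a_i = x_i mod 11, x_{i+1} = (x_i − a_i)/11, with x_0 = x:
  x_0 = 12/7;  a_0 = 8;  x_1 = (x_0 − 8)/11 = -4/7
  x_1 = -4/7;  a_1 = 1;  x_2 = (x_1 − 1)/11 = -1/7
  x_2 = -1/7;  a_2 = 3;  x_3 = (x_2 − 3)/11 = -2/7
  x_3 = -2/7;  a_3 = 6;  x_4 = (x_3 − 6)/11 = -4/7
  x_4 = -4/7;  a_4 = 1;  x_5 = (x_4 − 1)/11 = -1/7
Digits: (8, 1, 3, 6, 1).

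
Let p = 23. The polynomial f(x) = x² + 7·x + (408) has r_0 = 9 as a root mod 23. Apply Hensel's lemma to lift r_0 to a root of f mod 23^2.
r_1 = 262 (mod 529)

Hensel: r_{i+1} = r_i − f(r_i)·(f′(r_i))^{-1} mod 23^{i+2}, f′(x) = 2x + 7. Iterate:
  r_0 = 9 (mod 23)
  r_1 = 262 (mod 529)
Final: r = 262 satisfies f(r) ≡ 0 mod 23^2.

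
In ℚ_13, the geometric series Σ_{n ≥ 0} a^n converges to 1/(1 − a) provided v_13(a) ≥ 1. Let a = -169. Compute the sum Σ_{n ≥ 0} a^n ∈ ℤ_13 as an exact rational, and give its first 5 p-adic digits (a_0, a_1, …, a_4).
Σ a^n = 1/(1 − a) = 1/170;  first 5 digits = (1, 0, 12, 12, 0)

v_13(a) = 2 ≥ 1, so the series converges in ℤ_13 to 1/(1 − a) = 1/(1 − (-169)) = 1/170. Expand this rational in ℤ_13: compute digits iteratively via d_i = x_i mod 13, x_{i+1} = (x_i − d_i)/13. The first 5 digits are (1, 0, 12, 12, 0).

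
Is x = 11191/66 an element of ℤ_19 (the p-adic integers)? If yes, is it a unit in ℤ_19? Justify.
x ∈ ℤ_19 but not a unit; v_19(x) = 2 > 0

ℤ_19 = {x ∈ ℚ_19 : v_19(x) ≥ 0} and ℤ_19^× = {x ∈ ℤ_19 : v_19(x) = 0}. Here v_19(11191/66) = v_19(num) − v_19(den) = 2; compare against these criteria.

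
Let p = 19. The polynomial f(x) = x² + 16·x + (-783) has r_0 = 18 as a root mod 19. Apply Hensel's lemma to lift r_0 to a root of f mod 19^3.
r_2 = 6193 (mod 6859)

Hensel: r_{i+1} = r_i − f(r_i)·(f′(r_i))^{-1} mod 19^{i+2}, f′(x) = 2x + 16. Iterate:
  r_0 = 18 (mod 19)
  r_1 = 56 (mod 361)
  r_2 = 6193 (mod 6859)
Final: r = 6193 satisfies f(r) ≡ 0 mod 19^3.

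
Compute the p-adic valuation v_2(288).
v_2(288) = 5

v_2(n) is the largest exponent k such that 2^k divides n. Factor out: 288 = 2^5 · 9. (Sign doesn't affect v_p.) So v_2(288) = 5.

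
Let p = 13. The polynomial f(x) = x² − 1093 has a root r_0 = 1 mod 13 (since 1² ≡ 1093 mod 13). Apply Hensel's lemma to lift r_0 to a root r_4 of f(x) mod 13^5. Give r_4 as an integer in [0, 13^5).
r_4 = 9673 (mod 371293)

Hensel's recurrence: r_{i+1} = r_i − f(r_i)·(f′(r_i))^{-1} mod 13^{i+2}, with f′(x) = 2x. Iterate:
  r_0 = 1 (mod 13)
  r_1 = 40 (mod 169)
  r_2 = 885 (mod 2197)
  r_3 = 9673 (mod 28561)
  r_4 = 9673 (mod 371293)
Final: r_4 = 9673, and one checks f(r_4) ≡ 0 mod 13^5.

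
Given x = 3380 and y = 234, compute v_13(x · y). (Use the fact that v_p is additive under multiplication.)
v_13(790920) = 3

v_p(x) = 2 (factor: 3380 = 13^2 · 20); v_p(y) = 1 (factor: 234 = 13^1 · 18). Additivity: v_p(xy) = v_p(x) + v_p(y) = 2 + 1 = 3. (Direct check: xy = 790920 = 13^3 · (360).)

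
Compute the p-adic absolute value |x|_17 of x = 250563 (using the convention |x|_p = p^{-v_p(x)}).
|250563|_17 = 1/83521

Step 1 — compute v_17(x) by factoring powers of 17 out of the numerator and denominator: v_17(250563) = 4. Step 2 — apply |x|_p = p^{-v_p(x)} = 17^{-4} = 1/83521.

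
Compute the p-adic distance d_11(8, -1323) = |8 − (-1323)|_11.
d_11(8, -1323) = 1/1331

Step 1 — x − y = 8 − (-1323) = 1331. Step 2 — v_11(1331) = 3 (factor: 1331 = (11^3 · 1); the sign does not affect v_p). Step 3 — |x − y|_11 = 11^{-3} = 1/1331.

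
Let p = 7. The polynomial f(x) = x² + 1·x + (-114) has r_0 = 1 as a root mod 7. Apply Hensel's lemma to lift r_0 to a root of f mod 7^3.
r_2 = 120 (mod 343)

Hensel: r_{i+1} = r_i − f(r_i)·(f′(r_i))^{-1} mod 7^{i+2}, f′(x) = 2x + 1. Iterate:
  r_0 = 1 (mod 7)
  r_1 = 22 (mod 49)
  r_2 = 120 (mod 343)
Final: r = 120 satisfies f(r) ≡ 0 mod 7^3.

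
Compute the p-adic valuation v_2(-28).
v_2(-28) = 2

v_2(n) is the largest exponent k such that 2^k divides n. Factor out: -28 = -2^2 · 7. (Sign doesn't affect v_p.) So v_2(-28) = 2.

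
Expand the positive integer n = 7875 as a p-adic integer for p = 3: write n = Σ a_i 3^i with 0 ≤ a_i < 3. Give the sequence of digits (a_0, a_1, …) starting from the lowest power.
(a_0, a_1, …) = (0, 0, 2, 0, 1, 2, 1, 0, 1)

Repeated division by 3 gives the digits low-to-high: 7875 = 2·3^2 + 1·3^4 + 2·3^5 + 1·3^6 + 1·3^8. Digit sequence: (0, 0, 2, 0, 1, 2, 1, 0, 1).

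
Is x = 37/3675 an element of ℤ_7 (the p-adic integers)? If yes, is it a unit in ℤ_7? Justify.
x ∉ ℤ_7 (v_7(x) = -2 < 0)

ℤ_7 = {x ∈ ℚ_7 : v_7(x) ≥ 0} and ℤ_7^× = {x ∈ ℤ_7 : v_7(x) = 0}. Here v_7(37/3675) = v_7(num) − v_7(den) = -2; compare against these criteria.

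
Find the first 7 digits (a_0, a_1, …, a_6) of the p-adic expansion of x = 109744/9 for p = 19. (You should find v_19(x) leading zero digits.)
(a_0, …, a_6) = (0, 0, 0, 6, 4, 4, 4)

v_19(109744/9) = 3, so a_0 = ... = a_2 = 0. Factor out: x = 19^3 · u with u = 16/9 a unit in ℤ_19. Expand u iteratively via a_{v+i} = u_i mod 19, u_{i+1} = (u_i − a_{v+i})/19:
  u_0 = 16/9;  a_3 = 6;  u_1 = (u_0 − 6)/19 = -2/9
  u_1 = -2/9;  a_4 = 4;  u_2 = (u_1 − 4)/19 = -2/9
  u_2 = -2/9;  a_5 = 4;  u_3 = (u_2 − 4)/19 = -2/9
  u_3 = -2/9;  a_6 = 4;  u_4 = (u_3 − 4)/19 = -2/9
Digits: (0, 0, 0, 6, 4, 4, 4).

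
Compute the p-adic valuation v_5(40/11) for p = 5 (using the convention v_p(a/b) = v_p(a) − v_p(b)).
v_5(40/11) = 1

Factor powers of 5 from the numerator and denominator of the reduced fraction: 40 = 5^1 · 8 and 11 = 5^0 · 11. Apply v_p(a/b) = v_p(a) − v_p(b): v_5(40/11) = 1 − 0 = 1.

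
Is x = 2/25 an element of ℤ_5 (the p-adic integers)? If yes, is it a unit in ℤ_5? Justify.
x ∉ ℤ_5 (v_5(x) = -2 < 0)

ℤ_5 = {x ∈ ℚ_5 : v_5(x) ≥ 0} and ℤ_5^× = {x ∈ ℤ_5 : v_5(x) = 0}. Here v_5(2/25) = v_5(num) − v_5(den) = -2; compare against these criteria.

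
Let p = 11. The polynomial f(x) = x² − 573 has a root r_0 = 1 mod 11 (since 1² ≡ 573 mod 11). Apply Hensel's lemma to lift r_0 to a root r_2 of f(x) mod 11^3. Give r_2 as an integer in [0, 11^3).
r_2 = 650 (mod 1331)

Hensel's recurrence: r_{i+1} = r_i − f(r_i)·(f′(r_i))^{-1} mod 11^{i+2}, with f′(x) = 2x. Iterate:
  r_0 = 1 (mod 11)
  r_1 = 45 (mod 121)
  r_2 = 650 (mod 1331)
Final: r_2 = 650, and one checks f(r_2) ≡ 0 mod 11^3.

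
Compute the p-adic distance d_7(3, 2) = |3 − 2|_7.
d_7(3, 2) = 1

Step 1 — x − y = 3 − 2 = 1. Step 2 — v_7(1) = 0 (factor: 1 = (7^0 · 1); the sign does not affect v_p). Step 3 — |x − y|_7 = 7^{0} = 1.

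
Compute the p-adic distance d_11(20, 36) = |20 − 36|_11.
d_11(20, 36) = 1

Step 1 — x − y = 20 − 36 = -16. Step 2 — v_11(-16) = 0 (factor: -16 = −(11^0 · 16); the sign does not affect v_p). Step 3 — |x − y|_11 = 11^{0} = 1.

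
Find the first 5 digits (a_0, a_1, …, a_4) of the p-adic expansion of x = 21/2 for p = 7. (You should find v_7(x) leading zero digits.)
(a_0, …, a_4) = (0, 5, 3, 3, 3)

v_7(21/2) = 1, so a_0 = ... = a_0 = 0. Factor out: x = 7^1 · u with u = 3/2 a unit in ℤ_7. Expand u iteratively via a_{v+i} = u_i mod 7, u_{i+1} = (u_i − a_{v+i})/7:
  u_0 = 3/2;  a_1 = 5;  u_1 = (u_0 − 5)/7 = -1/2
  u_1 = -1/2;  a_2 = 3;  u_2 = (u_1 − 3)/7 = -1/2
  u_2 = -1/2;  a_3 = 3;  u_3 = (u_2 − 3)/7 = -1/2
  u_3 = -1/2;  a_4 = 3;  u_4 = (u_3 − 3)/7 = -1/2
Digits: (0, 5, 3, 3, 3).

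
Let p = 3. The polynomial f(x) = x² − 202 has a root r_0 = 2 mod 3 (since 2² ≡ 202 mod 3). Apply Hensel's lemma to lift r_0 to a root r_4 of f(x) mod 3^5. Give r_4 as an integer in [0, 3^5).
r_4 = 92 (mod 243)

Hensel's recurrence: r_{i+1} = r_i − f(r_i)·(f′(r_i))^{-1} mod 3^{i+2}, with f′(x) = 2x. Iterate:
  r_0 = 2 (mod 3)
  r_1 = 2 (mod 9)
  r_2 = 11 (mod 27)
  r_3 = 11 (mod 81)
  r_4 = 92 (mod 243)
Final: r_4 = 92, and one checks f(r_4) ≡ 0 mod 3^5.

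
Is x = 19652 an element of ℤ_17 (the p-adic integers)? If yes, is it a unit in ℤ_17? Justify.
x ∈ ℤ_17 but not a unit; v_17(x) = 3 > 0

ℤ_17 = {x ∈ ℚ_17 : v_17(x) ≥ 0} and ℤ_17^× = {x ∈ ℤ_17 : v_17(x) = 0}. Here v_17(19652) = v_17(num) − v_17(den) = 3; compare against these criteria.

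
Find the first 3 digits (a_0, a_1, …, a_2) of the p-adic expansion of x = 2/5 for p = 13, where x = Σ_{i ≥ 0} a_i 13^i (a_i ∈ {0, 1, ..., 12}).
(a_0, …, a_2) = (3, 5, 10)

v_13(2/5) = 0 (numerator and denominator both coprime to 13), so x ∈ ℤ_13^×. Compute digits iteratively via a_i = x_i mod 13, x_{i+1} = (x_i − a_i)/13, with x_0 = x:
  x_0 = 2/5;  a_0 = 3;  x_1 = (x_0 − 3)/13 = -1/5
  x_1 = -1/5;  a_1 = 5;  x_2 = (x_1 − 5)/13 = -2/5
  x_2 = -2/5;  a_2 = 10;  x_3 = (x_2 − 10)/13 = -4/5
Digits: (3, 5, 10).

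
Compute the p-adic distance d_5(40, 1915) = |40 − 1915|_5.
d_5(40, 1915) = 1/625

Step 1 — x − y = 40 − 1915 = -1875. Step 2 — v_5(-1875) = 4 (factor: -1875 = −(5^4 · 3); the sign does not affect v_p). Step 3 — |x − y|_5 = 5^{-4} = 1/625.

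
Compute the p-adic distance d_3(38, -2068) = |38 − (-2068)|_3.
d_3(38, -2068) = 1/81

Step 1 — x − y = 38 − (-2068) = 2106. Step 2 — v_3(2106) = 4 (factor: 2106 = (3^4 · 26); the sign does not affect v_p). Step 3 — |x − y|_3 = 3^{-4} = 1/81.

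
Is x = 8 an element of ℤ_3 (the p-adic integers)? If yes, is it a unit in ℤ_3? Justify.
x ∈ ℤ_3^× (unit); v_3(x) = 0

ℤ_3 = {x ∈ ℚ_3 : v_3(x) ≥ 0} and ℤ_3^× = {x ∈ ℤ_3 : v_3(x) = 0}. Here v_3(8) = v_3(num) − v_3(den) = 0; compare against these criteria.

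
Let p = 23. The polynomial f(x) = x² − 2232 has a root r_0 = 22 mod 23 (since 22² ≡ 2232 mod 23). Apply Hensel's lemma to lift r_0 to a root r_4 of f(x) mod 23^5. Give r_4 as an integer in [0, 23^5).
r_4 = 5580627 (mod 6436343)

Hensel's recurrence: r_{i+1} = r_i − f(r_i)·(f′(r_i))^{-1} mod 23^{i+2}, with f′(x) = 2x. Iterate:
  r_0 = 22 (mod 23)
  r_1 = 206 (mod 529)
  r_2 = 8141 (mod 12167)
  r_3 = 263648 (mod 279841)
  r_4 = 5580627 (mod 6436343)
Final: r_4 = 5580627, and one checks f(r_4) ≡ 0 mod 23^5.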